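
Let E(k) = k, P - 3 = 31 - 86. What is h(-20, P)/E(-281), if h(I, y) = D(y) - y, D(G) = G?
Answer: 0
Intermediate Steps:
P = -52 (P = 3 + (31 - 86) = 3 - 55 = -52)
h(I, y) = 0 (h(I, y) = y - y = 0)
h(-20, P)/E(-281) = 0/(-281) = 0*(-1/281) = 0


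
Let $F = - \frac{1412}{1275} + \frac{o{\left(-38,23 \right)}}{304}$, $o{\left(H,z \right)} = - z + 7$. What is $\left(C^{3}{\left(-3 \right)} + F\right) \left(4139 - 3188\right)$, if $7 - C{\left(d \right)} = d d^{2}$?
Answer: $\frac{301819281149}{8075} \approx 3.7377 \cdot 10^{7}$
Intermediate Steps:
$o{\left(H,z \right)} = 7 - z$
$C{\left(d \right)} = 7 - d^{3}$ ($C{\left(d \right)} = 7 - d d^{2} = 7 - d^{3}$)
$F = - \frac{28103}{24225}$ ($F = - \frac{1412}{1275} + \frac{7 - 23}{304} = \left(-1412\right) \frac{1}{1275} + \left(7 - 23\right) \frac{1}{304} = - \frac{1412}{1275} - \frac{1}{19} = - \frac{28103}{24225} \approx -1.1601$)
$\left(C^{3}{\left(-3 \right)} + F\right) \left(4139 - 3188\right) = \left(\left(7 - \left(-3\right)^{3}\right)^{3} - \frac{28103}{24225}\right) \left(4139 - 3188\right) = \left(\left(7 - -27\right)^{3} - \frac{28103}{24225}\right) 951 = \left(\left(7 + 27\right)^{3} - \frac{28103}{24225}\right) 951 = \left(34^{3} - \frac{28103}{24225}\right) 951 = \left(39304 - \frac{28103}{24225}\right) 951 = \frac{952111297}{24225} \cdot 951 = \frac{301819281149}{8075}$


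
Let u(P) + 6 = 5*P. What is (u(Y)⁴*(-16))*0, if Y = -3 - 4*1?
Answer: 0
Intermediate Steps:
Y = -7 (Y = -3 - 4 = -7)
u(P) = -6 + 5*P
(u(Y)⁴*(-16))*0 = ((-6 + 5*(-7))⁴*(-16))*0 = ((-6 - 35)⁴*(-16))*0 = ((-41)⁴*(-16))*0 = (2825761*(-16))*0 = -45212176*0 = 0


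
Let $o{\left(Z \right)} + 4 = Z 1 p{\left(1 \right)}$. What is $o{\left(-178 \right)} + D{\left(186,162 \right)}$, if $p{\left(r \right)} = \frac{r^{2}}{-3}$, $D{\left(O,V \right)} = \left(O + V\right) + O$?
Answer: $\frac{1768}{3} \approx 589.33$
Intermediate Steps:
$D{\left(O,V \right)} = V + 2 O$
$p{\left(r \right)} = - \frac{r^{2}}{3}$ ($p{\left(r \right)} = r^{2} \left(- \frac{1}{3}\right) = - \frac{r^{2}}{3}$)
$o{\left(Z \right)} = -4 - \frac{Z}{3}$ ($o{\left(Z \right)} = -4 + Z 1 \left(- \frac{1^{2}}{3}\right) = -4 + Z \left(\left(- \frac{1}{3}\right) 1\right) = -4 + Z \left(- \frac{1}{3}\right) = -4 - \frac{Z}{3}$)
$o{\left(-178 \right)} + D{\left(186,162 \right)} = \left(-4 - - \frac{178}{3}\right) + \left(162 + 2 \cdot 186\right) = \left(-4 + \frac{178}{3}\right) + \left(162 + 372\right) = \frac{166}{3} + 534 = \frac{1768}{3}$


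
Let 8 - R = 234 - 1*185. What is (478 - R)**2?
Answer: 269361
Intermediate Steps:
R = -41 (R = 8 - (234 - 1*185) = 8 - (234 - 185) = 8 - 1*49 = 8 - 49 = -41)
(478 - R)**2 = (478 - 1*(-41))**2 = (478 + 41)**2 = 519**2 = 269361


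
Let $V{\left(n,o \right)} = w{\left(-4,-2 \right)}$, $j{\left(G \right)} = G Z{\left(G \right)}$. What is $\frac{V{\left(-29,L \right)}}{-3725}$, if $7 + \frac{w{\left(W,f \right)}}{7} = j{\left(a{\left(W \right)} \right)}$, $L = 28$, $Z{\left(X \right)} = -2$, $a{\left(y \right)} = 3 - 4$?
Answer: $\frac{7}{745} \approx 0.009396$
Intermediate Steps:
$a{\left(y \right)} = -1$
$j{\left(G \right)} = - 2 G$ ($j{\left(G \right)} = G \left(-2\right) = - 2 G$)
$w{\left(W,f \right)} = -35$ ($w{\left(W,f \right)} = -49 + 7 \left(\left(-2\right) \left(-1\right)\right) = -49 + 7 \cdot 2 = -49 + 14 = -35$)
$V{\left(n,o \right)} = -35$
$\frac{V{\left(-29,L \right)}}{-3725} = - \frac{35}{-3725} = \left(-35\right) \left(- \frac{1}{3725}\right) = \frac{7}{745}$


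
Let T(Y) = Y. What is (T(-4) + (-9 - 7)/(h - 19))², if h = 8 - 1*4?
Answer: 1936/225 ≈ 8.6044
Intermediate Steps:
h = 4 (h = 8 - 4 = 4)
(T(-4) + (-9 - 7)/(h - 19))² = (-4 + (-9 - 7)/(4 - 19))² = (-4 - 16/(-15))² = (-4 - 16*(-1/15))² = (-4 + 16/15)² = (-44/15)² = 1936/225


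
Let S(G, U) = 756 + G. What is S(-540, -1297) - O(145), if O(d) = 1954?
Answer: -1738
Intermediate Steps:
S(-540, -1297) - O(145) = (756 - 540) - 1*1954 = 216 - 1954 = -1738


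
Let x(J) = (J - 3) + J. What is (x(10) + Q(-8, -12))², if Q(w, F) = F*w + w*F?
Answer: 43681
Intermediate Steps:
x(J) = -3 + 2*J (x(J) = (-3 + J) + J = -3 + 2*J)
Q(w, F) = 2*F*w (Q(w, F) = F*w + F*w = 2*F*w)
(x(10) + Q(-8, -12))² = ((-3 + 2*10) + 2*(-12)*(-8))² = ((-3 + 20) + 192)² = (17 + 192)² = 209² = 43681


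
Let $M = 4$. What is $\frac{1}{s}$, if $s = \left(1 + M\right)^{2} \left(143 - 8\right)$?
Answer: $\frac{1}{3375} \approx 0.0002963$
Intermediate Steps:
$s = 3375$ ($s = \left(1 + 4\right)^{2} \left(143 - 8\right) = 5^{2} \left(143 - 8\right) = 25 \cdot 135 = 3375$)
$\frac{1}{s} = \frac{1}{3375}$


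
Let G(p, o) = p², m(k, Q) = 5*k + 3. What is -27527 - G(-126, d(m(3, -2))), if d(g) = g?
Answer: -43403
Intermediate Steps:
m(k, Q) = 3 + 5*k
-27527 - G(-126, d(m(3, -2))) = -27527 - 1*(-126)² = -27527 - 1*15876 = -27527 - 15876 = -43403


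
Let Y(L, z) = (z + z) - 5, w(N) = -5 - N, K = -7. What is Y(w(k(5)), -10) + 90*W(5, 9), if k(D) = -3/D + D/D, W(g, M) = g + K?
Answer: -205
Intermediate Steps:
W(g, M) = -7 + g (W(g, M) = g - 7 = -7 + g)
k(D) = 1 - 3/D (k(D) = -3/D + 1 = 1 - 3/D)
Y(L, z) = -5 + 2*z (Y(L, z) = 2*z - 5 = -5 + 2*z)
Y(w(k(5)), -10) + 90*W(5, 9) = (-5 + 2*(-10)) + 90*(-7 + 5) = (-5 - 20) + 90*(-2) = -25 - 180 = -205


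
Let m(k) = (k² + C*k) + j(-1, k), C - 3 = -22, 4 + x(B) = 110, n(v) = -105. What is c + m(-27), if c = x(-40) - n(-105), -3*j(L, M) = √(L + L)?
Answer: 1453 - I*√2/3 ≈ 1453.0 - 0.4714*I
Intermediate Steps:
j(L, M) = -√2*√L/3 (j(L, M) = -√(L + L)/3 = -√2*√L/3)
x(B) = 106 (x(B) = -4 + 110 = 106)
C = -19 (C = 3 - 22 = -19)
c = 211 (c = 106 - 1*(-105) = 106 + 105 = 211)
m(k) = k² - 19*k - I*√2/3 (m(k) = (k² - 19*k) - √2*√(-1)/3 = (k² - 19*k) - √2*I/3 = (k² - 19*k) - I*√2/3 = k² - 19*k - I*√2/3)
c + m(-27) = 211 + ((-27)² - 19*(-27) - I*√2/3) = 211 + (729 + 513 - I*√2/3) = 211 + (1242 - I*√2/3) = 1453 - I*√2/3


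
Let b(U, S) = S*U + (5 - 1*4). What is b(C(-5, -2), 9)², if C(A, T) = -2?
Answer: 289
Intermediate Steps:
b(U, S) = 1 + S*U (b(U, S) = S*U + (5 - 4) = S*U + 1 = 1 + S*U)
b(C(-5, -2), 9)² = (1 + 9*(-2))² = (1 - 18)² = (-17)² = 289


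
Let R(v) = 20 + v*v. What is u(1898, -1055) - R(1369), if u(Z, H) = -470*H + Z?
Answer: -1376433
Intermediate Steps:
R(v) = 20 + v²
u(Z, H) = Z - 470*H
u(1898, -1055) - R(1369) = (1898 - 470*(-1055)) - (20 + 1369²) = (1898 + 495850) - (20 + 1874161) = 497748 - 1*1874181 = 497748 - 1874181 = -1376433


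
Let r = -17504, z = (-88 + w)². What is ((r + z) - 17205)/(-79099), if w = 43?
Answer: 32684/79099 ≈ 0.41320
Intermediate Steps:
z = 2025 (z = (-88 + 43)² = (-45)² = 2025)
((r + z) - 17205)/(-79099) = ((-17504 + 2025) - 17205)/(-79099) = (-15479 - 17205)*(-1/79099) = -32684*(-1/79099) = 32684/79099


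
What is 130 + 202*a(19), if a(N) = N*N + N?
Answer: 76890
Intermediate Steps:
a(N) = N + N² (a(N) = N² + N = N + N²)
130 + 202*a(19) = 130 + 202*(19*(1 + 19)) = 130 + 202*(19*20) = 130 + 202*380 = 130 + 76760 = 76890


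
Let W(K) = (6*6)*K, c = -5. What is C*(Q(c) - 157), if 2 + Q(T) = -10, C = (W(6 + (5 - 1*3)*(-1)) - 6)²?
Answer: -3218436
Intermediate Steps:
W(K) = 36*K
C = 19044 (C = (36*(6 + (5 - 1*3)*(-1)) - 6)² = (36*(6 + (5 - 3)*(-1)) - 6)² = (36*(6 + 2*(-1)) - 6)² = (36*(6 - 2) - 6)² = (36*4 - 6)² = (144 - 6)² = 138² = 19044)
Q(T) = -12 (Q(T) = -2 - 10 = -12)
C*(Q(c) - 157) = 19044*(-12 - 157) = 19044*(-169) = -3218436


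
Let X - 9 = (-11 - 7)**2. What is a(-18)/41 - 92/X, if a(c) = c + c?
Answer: -15760/13653 ≈ -1.1543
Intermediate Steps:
a(c) = 2*c
X = 333 (X = 9 + (-11 - 7)**2 = 9 + (-18)**2 = 9 + 324 = 333)
a(-18)/41 - 92/X = (2*(-18))/41 - 92/333 = -36*1/41 - 92*1/333 = -36/41 - 92/333 = -15760/13653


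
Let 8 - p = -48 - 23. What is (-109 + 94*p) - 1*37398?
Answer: -30081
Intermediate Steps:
p = 79 (p = 8 - (-48 - 23) = 8 - 1*(-71) = 8 + 71 = 79)
(-109 + 94*p) - 1*37398 = (-109 + 94*79) - 1*37398 = (-109 + 7426) - 37398 = 7317 - 37398 = -30081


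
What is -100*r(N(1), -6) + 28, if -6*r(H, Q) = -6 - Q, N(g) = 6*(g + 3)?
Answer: 28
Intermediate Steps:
N(g) = 18 + 6*g (N(g) = 6*(3 + g) = 18 + 6*g)
r(H, Q) = 1 + Q/6 (r(H, Q) = -(-6 - Q)/6 = 1 + Q/6)
-100*r(N(1), -6) + 28 = -100*(1 + (⅙)*(-6)) + 28 = -100*(1 - 1) + 28 = -100*0 + 28 = 0 + 28 = 28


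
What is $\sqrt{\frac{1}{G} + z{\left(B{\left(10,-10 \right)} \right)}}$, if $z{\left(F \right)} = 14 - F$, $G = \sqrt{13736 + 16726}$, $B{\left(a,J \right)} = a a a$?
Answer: $\frac{\sqrt{-914942375784 + 30462 \sqrt{30462}}}{30462} \approx 31.401 i$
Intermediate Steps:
$B{\left(a,J \right)} = a^{3}$ ($B{\left(a,J \right)} = a^{2} a = a^{3}$)
$G = \sqrt{30462} \approx 174.53$
$\sqrt{\frac{1}{G} + z{\left(B{\left(10,-10 \right)} \right)}} = \sqrt{\frac{1}{\sqrt{30462}} + \left(14 - 10^{3}\right)} = \sqrt{\frac{\sqrt{30462}}{30462} + \left(14 - 1000\right)} = \sqrt{\frac{\sqrt{30462}}{30462} - 986} = \sqrt{-986 + \frac{\sqrt{30462}}{30462}}$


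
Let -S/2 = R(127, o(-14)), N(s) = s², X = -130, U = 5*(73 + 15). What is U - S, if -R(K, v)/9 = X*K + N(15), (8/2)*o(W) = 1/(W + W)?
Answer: 293570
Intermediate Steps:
U = 440 (U = 5*88 = 440)
o(W) = 1/(8*W) (o(W) = 1/(4*(W + W)) = 1/(4*((2*W))) = (1/(2*W))/4 = 1/(8*W))
R(K, v) = -2025 + 1170*K (R(K, v) = -9*(-130*K + 15²) = -9*(-130*K + 225) = -9*(225 - 130*K) = -2025 + 1170*K)
S = -293130 (S = -2*(-2025 + 1170*127) = -2*(-2025 + 148590) = -2*146565 = -293130)
U - S = 440 - 1*(-293130) = 440 + 293130 = 293570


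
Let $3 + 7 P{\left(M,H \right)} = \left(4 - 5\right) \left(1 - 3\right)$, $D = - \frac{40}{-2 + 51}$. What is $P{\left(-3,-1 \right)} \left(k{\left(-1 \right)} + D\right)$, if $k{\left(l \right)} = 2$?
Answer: $- \frac{58}{343} \approx -0.1691$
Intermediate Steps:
$D = - \frac{40}{49} \approx -0.81633$
$P{\left(M,H \right)} = - \frac{1}{7}$ ($P{\left(M,H \right)} = - \frac{3}{7} + \frac{\left(4 - 5\right) \left(1 - 3\right)}{7} = - \frac{3}{7} + \frac{\left(-1\right) \left(-2\right)}{7} = - \frac{3}{7} + \frac{1}{7} \cdot 2 = - \frac{3}{7} + \frac{2}{7} = - \frac{1}{7}$)
$P{\left(-3,-1 \right)} \left(k{\left(-1 \right)} + D\right) = - \frac{2 - \frac{40}{49}}{7} = \left(- \frac{1}{7}\right) \frac{58}{49} = - \frac{58}{343}$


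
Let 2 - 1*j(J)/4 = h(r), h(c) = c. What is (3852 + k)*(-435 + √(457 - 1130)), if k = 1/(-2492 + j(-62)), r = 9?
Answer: -281504131/168 + 9707039*I*√673/2520 ≈ -1.6756e+6 + 99930.0*I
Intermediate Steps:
j(J) = -28 (j(J) = 8 - 4*9 = 8 - 36 = -28)
k = -1/2520 (k = 1/(-2492 - 28) = 1/(-2520) = -1/2520 ≈ -0.00039683)
(3852 + k)*(-435 + √(457 - 1130)) = (3852 - 1/2520)*(-435 + √(457 - 1130)) = 9707039*(-435 + √(-673))/2520 = 9707039*(-435 + I*√673)/2520 = -281504131/168 + 9707039*I*√673/2520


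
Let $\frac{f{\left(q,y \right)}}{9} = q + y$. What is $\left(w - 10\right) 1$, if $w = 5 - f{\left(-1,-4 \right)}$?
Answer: $40$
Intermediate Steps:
$f{\left(q,y \right)} = 9 q + 9 y$ ($f{\left(q,y \right)} = 9 \left(q + y\right) = 9 q + 9 y$)
$w = 50$ ($w = 5 - \left(9 \left(-1\right) + 9 \left(-4\right)\right) = 5 - \left(-9 - 36\right) = 5 - -45 = 5 + 45 = 50$)
$\left(w - 10\right) 1 = \left(50 - 10\right) 1 = 40 \cdot 1 = 40$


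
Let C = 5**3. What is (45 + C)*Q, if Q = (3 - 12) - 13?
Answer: -3740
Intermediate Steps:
Q = -22 (Q = -9 - 13 = -22)
C = 125
(45 + C)*Q = (45 + 125)*(-22) = 170*(-22) = -3740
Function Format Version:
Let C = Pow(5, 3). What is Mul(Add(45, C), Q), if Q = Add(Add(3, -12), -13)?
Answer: -3740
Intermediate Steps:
Q = -22 (Q = Add(-9, -13) = -22)
C = 125
Mul(Add(45, C), Q) = Mul(Add(45, 125), -22) = Mul(170, -22) = -3740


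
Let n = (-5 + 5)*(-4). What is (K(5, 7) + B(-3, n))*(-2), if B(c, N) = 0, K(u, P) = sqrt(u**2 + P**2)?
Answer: -2*sqrt(74) ≈ -17.205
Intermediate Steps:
n = 0 (n = 0*(-4) = 0)
K(u, P) = sqrt(P**2 + u**2)
(K(5, 7) + B(-3, n))*(-2) = (sqrt(7**2 + 5**2) + 0)*(-2) = (sqrt(49 + 25) + 0)*(-2) = (sqrt(74) + 0)*(-2) = sqrt(74)*(-2) = -2*sqrt(74)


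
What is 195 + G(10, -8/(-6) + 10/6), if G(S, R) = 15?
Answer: 210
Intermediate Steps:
195 + G(10, -8/(-6) + 10/6) = 195 + 15 = 210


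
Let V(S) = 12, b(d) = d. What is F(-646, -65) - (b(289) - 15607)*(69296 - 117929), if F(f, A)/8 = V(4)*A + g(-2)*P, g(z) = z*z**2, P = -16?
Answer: -744965510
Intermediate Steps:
g(z) = z**3
F(f, A) = 1024 + 96*A (F(f, A) = 8*(12*A + (-2)**3*(-16)) = 8*(12*A - 8*(-16)) = 8*(12*A + 128) = 8*(128 + 12*A) = 1024 + 96*A)
F(-646, -65) - (b(289) - 15607)*(69296 - 117929) = (1024 + 96*(-65)) - (289 - 15607)*(69296 - 117929) = (1024 - 6240) - (-15318)*(-48633) = -5216 - 1*744960294 = -5216 - 744960294 = -744965510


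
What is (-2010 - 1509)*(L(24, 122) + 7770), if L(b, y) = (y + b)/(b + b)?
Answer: -218826669/8 ≈ -2.7353e+7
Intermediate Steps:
L(b, y) = (b + y)/(2*b) (L(b, y) = (b + y)/((2*b)) = (b + y)*(1/(2*b)) = (b + y)/(2*b))
(-2010 - 1509)*(L(24, 122) + 7770) = (-2010 - 1509)*((1/2)*(24 + 122)/24 + 7770) = -3519*((1/2)*(1/24)*146 + 7770) = -3519*(73/24 + 7770) = -3519*186553/24 = -218826669/8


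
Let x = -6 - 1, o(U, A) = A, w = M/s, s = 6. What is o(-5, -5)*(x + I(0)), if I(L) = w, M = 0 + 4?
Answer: 95/3 ≈ 31.667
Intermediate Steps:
M = 4
w = ⅔ (w = 4/6 = 4*(⅙) = ⅔ ≈ 0.66667)
I(L) = ⅔
x = -7
o(-5, -5)*(x + I(0)) = -5*(-7 + ⅔) = -5*(-19/3) = 95/3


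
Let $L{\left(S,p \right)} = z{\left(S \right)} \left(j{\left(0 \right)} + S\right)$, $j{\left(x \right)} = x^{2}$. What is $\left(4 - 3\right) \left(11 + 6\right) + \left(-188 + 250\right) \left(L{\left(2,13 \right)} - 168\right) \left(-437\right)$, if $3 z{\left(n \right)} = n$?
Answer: $\frac{13547051}{3} \approx 4.5157 \cdot 10^{6}$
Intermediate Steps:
$z{\left(n \right)} = \frac{n}{3}$
$L{\left(S,p \right)} = \frac{S^{2}}{3}$ ($L{\left(S,p \right)} = \frac{S}{3} \left(0^{2} + S\right) = \frac{S}{3} \left(0 + S\right) = \frac{S}{3} S = \frac{S^{2}}{3}$)
$\left(4 - 3\right) \left(11 + 6\right) + \left(-188 + 250\right) \left(L{\left(2,13 \right)} - 168\right) \left(-437\right) = \left(4 - 3\right) \left(11 + 6\right) + \left(-188 + 250\right) \left(\frac{2^{2}}{3} - 168\right) \left(-437\right) = \left(4 - 3\right) 17 + 62 \left(\frac{1}{3} \cdot 4 - 168\right) \left(-437\right) = 1 \cdot 17 + 62 \left(\frac{4}{3} - 168\right) \left(-437\right) = 17 + 62 \left(- \frac{500}{3}\right) \left(-437\right) = 17 - - \frac{13547000}{3} = 17 + \frac{13547000}{3} = \frac{13547051}{3}$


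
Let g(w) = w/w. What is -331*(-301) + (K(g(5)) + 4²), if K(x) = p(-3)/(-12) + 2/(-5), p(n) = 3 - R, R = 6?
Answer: 1992937/20 ≈ 99647.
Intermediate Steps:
g(w) = 1
p(n) = -3 (p(n) = 3 - 1*6 = 3 - 6 = -3)
K(x) = -3/20 (K(x) = -3/(-12) + 2/(-5) = -3*(-1/12) + 2*(-⅕) = ¼ - ⅖ = -3/20)
-331*(-301) + (K(g(5)) + 4²) = -331*(-301) + (-3/20 + 4²) = 99631 + (-3/20 + 16) = 99631 + 317/20 = 1992937/20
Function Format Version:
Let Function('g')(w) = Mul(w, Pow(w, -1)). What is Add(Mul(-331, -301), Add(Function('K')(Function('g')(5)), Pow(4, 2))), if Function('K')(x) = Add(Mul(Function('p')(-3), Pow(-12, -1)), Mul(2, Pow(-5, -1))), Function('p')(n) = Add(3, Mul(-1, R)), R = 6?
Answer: Rational(1992937, 20) ≈ 99647.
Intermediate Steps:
Function('g')(w) = 1
Function('p')(n) = -3 (Function('p')(n) = Add(3, Mul(-1, 6)) = Add(3, -6) = -3)
Function('K')(x) = Rational(-3, 20) (Function('K')(x) = Add(Mul(-3, Pow(-12, -1)), Mul(2, Pow(-5, -1))) = Add(Mul(-3, Rational(-1, 12)), Mul(2, Rational(-1, 5))) = Add(Rational(1, 4), Rational(-2, 5)) = Rational(-3, 20))
Add(Mul(-331, -301), Add(Function('K')(Function('g')(5)), Pow(4, 2))) = Add(Mul(-331, -301), Add(Rational(-3, 20), Pow(4, 2))) = Add(99631, Add(Rational(-3, 20), 16)) = Add(99631, Rational(317, 20)) = Rational(1992937, 20)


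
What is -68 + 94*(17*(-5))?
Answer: -8058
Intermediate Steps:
-68 + 94*(17*(-5)) = -68 + 94*(-85) = -68 - 7990 = -8058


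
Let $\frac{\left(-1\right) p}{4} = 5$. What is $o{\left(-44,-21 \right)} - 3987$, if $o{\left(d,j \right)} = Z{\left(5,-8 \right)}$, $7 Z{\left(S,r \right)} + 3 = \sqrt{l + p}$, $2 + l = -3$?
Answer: $- \frac{27912}{7} + \frac{5 i}{7} \approx -3987.4 + 0.71429 i$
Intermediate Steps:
$p = -20$ ($p = \left(-4\right) 5 = -20$)
$l = -5$ ($l = -2 - 3 = -5$)
$Z{\left(S,r \right)} = - \frac{3}{7} + \frac{5 i}{7}$ ($Z{\left(S,r \right)} = - \frac{3}{7} + \frac{\sqrt{-5 - 20}}{7} = - \frac{3}{7} + \frac{\sqrt{-25}}{7} = - \frac{3}{7} + \frac{5 i}{7}$)
$o{\left(d,j \right)} = - \frac{3}{7} + \frac{5 i}{7}$
$o{\left(-44,-21 \right)} - 3987 = \left(- \frac{3}{7} + \frac{5 i}{7}\right) - 3987 = - \frac{27912}{7} + \frac{5 i}{7}$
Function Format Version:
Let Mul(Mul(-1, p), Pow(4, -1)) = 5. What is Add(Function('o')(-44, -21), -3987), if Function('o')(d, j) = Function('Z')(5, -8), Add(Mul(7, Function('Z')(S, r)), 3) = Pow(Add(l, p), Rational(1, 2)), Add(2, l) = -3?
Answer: Add(Rational(-27912, 7), Mul(Rational(5, 7), I)) ≈ Add(-3987.4, Mul(0.71429, I))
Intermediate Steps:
p = -20 (p = Mul(-4, 5) = -20)
l = -5 (l = Add(-2, -3) = -5)
Function('Z')(S, r) = Add(Rational(-3, 7), Mul(Rational(5, 7), I)) (Function('Z')(S, r) = Add(Rational(-3, 7), Mul(Rational(1, 7), Pow(Add(-5, -20), Rational(1, 2)))) = Add(Rational(-3, 7), Mul(Rational(1, 7), Pow(-25, Rational(1, 2)))) = Add(Rational(-3, 7), Mul(Rational(1, 7), Mul(5, I))) = Add(Rational(-3, 7), Mul(Rational(5, 7), I)))
Function('o')(d, j) = Add(Rational(-3, 7), Mul(Rational(5, 7), I))
Add(Function('o')(-44, -21), -3987) = Add(Add(Rational(-3, 7), Mul(Rational(5, 7), I)), -3987) = Add(Rational(-27912, 7), Mul(Rational(5, 7), I))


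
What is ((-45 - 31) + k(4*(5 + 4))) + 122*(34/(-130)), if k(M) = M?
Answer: -4674/65 ≈ -71.908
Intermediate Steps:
((-45 - 31) + k(4*(5 + 4))) + 122*(34/(-130)) = ((-45 - 31) + 4*(5 + 4)) + 122*(34/(-130)) = (-76 + 4*9) + 122*(34*(-1/130)) = (-76 + 36) + 122*(-17/65) = -40 - 2074/65 = -4674/65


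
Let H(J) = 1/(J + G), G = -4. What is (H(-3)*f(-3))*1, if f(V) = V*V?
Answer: -9/7 ≈ -1.2857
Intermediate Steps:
f(V) = V²
H(J) = 1/(-4 + J) (H(J) = 1/(J - 4) = 1/(-4 + J))
(H(-3)*f(-3))*1 = ((-3)²/(-4 - 3))*1 = (9/(-7))*1 = -⅐*9*1 = -9/7*1 = -9/7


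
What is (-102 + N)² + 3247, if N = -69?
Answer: 32488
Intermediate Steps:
(-102 + N)² + 3247 = (-102 - 69)² + 3247 = (-171)² + 3247 = 29241 + 3247 = 32488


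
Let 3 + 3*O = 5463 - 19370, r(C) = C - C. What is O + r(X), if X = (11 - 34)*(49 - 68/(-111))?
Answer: -13910/3 ≈ -4636.7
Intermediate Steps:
X = -126661/111 (X = -23*(49 - 68*(-1/111)) = -23*(49 + 68/111) = -23*5507/111 = -126661/111 ≈ -1141.1)
r(C) = 0
O = -13910/3 (O = -1 + (5463 - 19370)/3 = -1 + (⅓)*(-13907) = -1 - 13907/3 = -13910/3 ≈ -4636.7)
O + r(X) = -13910/3 + 0 = -13910/3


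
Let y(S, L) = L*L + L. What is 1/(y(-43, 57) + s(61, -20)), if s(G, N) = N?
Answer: 1/3286 ≈ 0.00030432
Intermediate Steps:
y(S, L) = L + L² (y(S, L) = L² + L = L + L²)
1/(y(-43, 57) + s(61, -20)) = 1/(57*(1 + 57) - 20) = 1/(57*58 - 20) = 1/(3306 - 20) = 1/3286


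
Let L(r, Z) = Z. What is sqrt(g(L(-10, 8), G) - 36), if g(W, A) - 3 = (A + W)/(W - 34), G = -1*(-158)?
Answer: 16*I*sqrt(26)/13 ≈ 6.2757*I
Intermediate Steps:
G = 158
g(W, A) = 3 + (A + W)/(-34 + W) (g(W, A) = 3 + (A + W)/(W - 34) = 3 + (A + W)/(-34 + W))
sqrt(g(L(-10, 8), G) - 36) = sqrt((-102 + 158 + 4*8)/(-34 + 8) - 36) = sqrt((-102 + 158 + 32)/(-26) - 36) = sqrt(-1/26*88 - 36) = sqrt(-44/13 - 36) = sqrt(-512/13) = 16*I*sqrt(26)/13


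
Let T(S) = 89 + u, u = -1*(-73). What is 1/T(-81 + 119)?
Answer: 1/162 ≈ 0.0061728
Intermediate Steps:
u = 73
T(S) = 162 (T(S) = 89 + 73 = 162)
1/T(-81 + 119) = 1/162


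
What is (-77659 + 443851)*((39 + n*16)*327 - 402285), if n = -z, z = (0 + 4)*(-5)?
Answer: -104325171264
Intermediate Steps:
z = -20 (z = 4*(-5) = -20)
n = 20 (n = -1*(-20) = 20)
(-77659 + 443851)*((39 + n*16)*327 - 402285) = (-77659 + 443851)*((39 + 20*16)*327 - 402285) = 366192*((39 + 320)*327 - 402285) = 366192*(359*327 - 402285) = 366192*(117393 - 402285) = 366192*(-284892) = -104325171264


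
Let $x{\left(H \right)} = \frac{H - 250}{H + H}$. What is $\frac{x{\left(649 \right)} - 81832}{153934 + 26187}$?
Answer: $- \frac{106217537}{233797058} \approx -0.45432$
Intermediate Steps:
$x{\left(H \right)} = \frac{-250 + H}{2 H}$
$\frac{x{\left(649 \right)} - 81832}{153934 + 26187} = \frac{\frac{-250 + 649}{2 \cdot 649} - 81832}{153934 + 26187} = \frac{\frac{1}{2} \cdot \frac{1}{649} \cdot 399 - 81832}{180121} = \left(\frac{399}{1298} - 81832\right) \frac{1}{180121} = \left(- \frac{106217537}{1298}\right) \frac{1}{180121} = - \frac{106217537}{233797058}$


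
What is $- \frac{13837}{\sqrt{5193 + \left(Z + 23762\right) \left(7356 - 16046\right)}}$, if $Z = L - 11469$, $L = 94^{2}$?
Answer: $\frac{13837 i \sqrt{183605817}}{183605817} \approx 1.0212 i$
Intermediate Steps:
$L = 8836$
$Z = -2633$ ($Z = 8836 - 11469 = -2633$)
$- \frac{13837}{\sqrt{5193 + \left(Z + 23762\right) \left(7356 - 16046\right)}} = - \frac{13837}{\sqrt{5193 + \left(-2633 + 23762\right) \left(7356 - 16046\right)}} = - \frac{13837}{\sqrt{5193 + 21129 \left(-8690\right)}} = - \frac{13837}{\sqrt{5193 - 183611010}} = - \frac{13837}{\sqrt{-183605817}} = - \frac{13837}{i \sqrt{183605817}} = - 13837 \left(- \frac{i \sqrt{183605817}}{183605817}\right) = \frac{13837 i \sqrt{183605817}}{183605817}$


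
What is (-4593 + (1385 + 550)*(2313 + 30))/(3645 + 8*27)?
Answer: 1509704/1287 ≈ 1173.0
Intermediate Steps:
(-4593 + (1385 + 550)*(2313 + 30))/(3645 + 8*27) = (-4593 + 1935*2343)/(3645 + 216) = (-4593 + 4533705)/3861 = 4529112*(1/3861) = 1509704/1287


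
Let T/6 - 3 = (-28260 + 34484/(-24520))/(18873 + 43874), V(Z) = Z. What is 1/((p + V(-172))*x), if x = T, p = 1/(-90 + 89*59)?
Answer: -992561223355/2611608871935357 ≈ -0.00038006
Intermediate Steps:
p = 1/5161 (p = 1/(-90 + 5251) = 1/5161 ≈ 0.00019376)
T = 2942024727/192319555 (T = 18 + 6*((-28260 + 34484/(-24520))/(18873 + 43874)) = 18 + 6*((-28260 + 34484*(-1/24520))/62747) = 18 + 6*((-28260 - 8621/6130)*(1/62747)) = 18 + 6*(-173242421/6130*1/62747) = 18 + 6*(-173242421/384639110) = 18 - 519727263/192319555 = 2942024727/192319555 ≈ 15.298)
x = 2942024727/192319555 ≈ 15.298
1/((p + V(-172))*x) = 1/((1/5161 - 172)*(2942024727/192319555)) = (192319555/2942024727)/(-887691/5161) = -5161/887691*192319555/2942024727 = -992561223355/2611608871935357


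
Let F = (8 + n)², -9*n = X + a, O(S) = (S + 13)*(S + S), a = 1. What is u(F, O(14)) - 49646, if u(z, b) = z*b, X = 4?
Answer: -23246/3 ≈ -7748.7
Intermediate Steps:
O(S) = 2*S*(13 + S) (O(S) = (13 + S)*(2*S) = 2*S*(13 + S))
n = -5/9 (n = -(4 + 1)/9 = -⅑*5 = -5/9 ≈ -0.55556)
F = 4489/81 (F = (8 - 5/9)² = (67/9)² = 4489/81 ≈ 55.420)
u(z, b) = b*z
u(F, O(14)) - 49646 = (2*14*(13 + 14))*(4489/81) - 49646 = (2*14*27)*(4489/81) - 49646 = 756*(4489/81) - 49646 = 125692/3 - 49646 = -23246/3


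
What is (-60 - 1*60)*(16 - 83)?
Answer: 8040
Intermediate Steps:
(-60 - 1*60)*(16 - 83) = (-60 - 60)*(-67) = -120*(-67) = 8040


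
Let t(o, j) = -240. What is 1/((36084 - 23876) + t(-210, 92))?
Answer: 1/11968 ≈ 8.3556e-5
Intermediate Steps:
1/((36084 - 23876) + t(-210, 92)) = 1/((36084 - 23876) - 240) = 1/(12208 - 240) = 1/11968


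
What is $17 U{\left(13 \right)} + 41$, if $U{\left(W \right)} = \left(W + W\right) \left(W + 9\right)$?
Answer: $9765$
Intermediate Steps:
$U{\left(W \right)} = 2 W \left(9 + W\right)$
$17 U{\left(13 \right)} + 41 = 17 \cdot 2 \cdot 13 \left(9 + 13\right) + 41 = 17 \cdot 2 \cdot 13 \cdot 22 + 41 = 17 \cdot 572 + 41 = 9724 + 41 = 9765$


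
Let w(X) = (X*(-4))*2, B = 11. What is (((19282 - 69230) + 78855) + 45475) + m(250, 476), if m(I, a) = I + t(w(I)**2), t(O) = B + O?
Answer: 4074643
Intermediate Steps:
w(X) = -8*X (w(X) = -4*X*2 = -8*X)
t(O) = 11 + O
m(I, a) = 11 + I + 64*I**2 (m(I, a) = I + (11 + (-8*I)**2) = I + (11 + 64*I**2) = 11 + I + 64*I**2)
(((19282 - 69230) + 78855) + 45475) + m(250, 476) = (((19282 - 69230) + 78855) + 45475) + (11 + 250 + 64*250**2) = ((-49948 + 78855) + 45475) + (11 + 250 + 64*62500) = (28907 + 45475) + (11 + 250 + 4000000) = 74382 + 4000261 = 4074643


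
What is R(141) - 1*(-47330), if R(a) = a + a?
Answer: 47612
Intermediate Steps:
R(a) = 2*a
R(141) - 1*(-47330) = 2*141 - 1*(-47330) = 282 + 47330 = 47612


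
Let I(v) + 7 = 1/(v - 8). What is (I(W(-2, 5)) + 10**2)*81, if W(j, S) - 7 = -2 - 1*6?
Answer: 7524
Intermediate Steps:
W(j, S) = -1 (W(j, S) = 7 + (-2 - 1*6) = 7 + (-2 - 6) = 7 - 8 = -1)
I(v) = -7 + 1/(-8 + v) (I(v) = -7 + 1/(v - 8) = -7 + 1/(-8 + v))
(I(W(-2, 5)) + 10**2)*81 = ((57 - 7*(-1))/(-8 - 1) + 10**2)*81 = ((57 + 7)/(-9) + 100)*81 = (-1/9*64 + 100)*81 = (-64/9 + 100)*81 = (836/9)*81 = 7524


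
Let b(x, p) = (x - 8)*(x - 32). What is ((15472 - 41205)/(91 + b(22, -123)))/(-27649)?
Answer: -25733/1354801 ≈ -0.018994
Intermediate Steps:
b(x, p) = (-32 + x)*(-8 + x) (b(x, p) = (-8 + x)*(-32 + x) = (-32 + x)*(-8 + x))
((15472 - 41205)/(91 + b(22, -123)))/(-27649) = ((15472 - 41205)/(91 + (256 + 22² - 40*22)))/(-27649) = -25733/(91 + (256 + 484 - 880))*(-1/27649) = -25733/(91 - 140)*(-1/27649) = -25733/(-49)*(-1/27649) = -25733*(-1/49)*(-1/27649) = (25733/49)*(-1/27649) = -25733/1354801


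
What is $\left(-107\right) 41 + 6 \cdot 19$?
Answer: $-4273$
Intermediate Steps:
$\left(-107\right) 41 + 6 \cdot 19 = -4387 + 114 = -4273$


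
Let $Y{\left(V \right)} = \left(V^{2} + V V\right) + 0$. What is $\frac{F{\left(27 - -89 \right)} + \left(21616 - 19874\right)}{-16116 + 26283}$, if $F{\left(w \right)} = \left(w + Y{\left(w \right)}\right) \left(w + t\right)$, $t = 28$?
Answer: $\frac{3893774}{10167} \approx 382.98$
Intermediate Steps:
$Y{\left(V \right)} = 2 V^{2}$ ($Y{\left(V \right)} = \left(V^{2} + V^{2}\right) + 0 = 2 V^{2} + 0 = 2 V^{2}$)
$F{\left(w \right)} = \left(28 + w\right) \left(w + 2 w^{2}\right)$ ($F{\left(w \right)} = \left(w + 2 w^{2}\right) \left(w + 28\right) = \left(w + 2 w^{2}\right) \left(28 + w\right) = \left(28 + w\right) \left(w + 2 w^{2}\right)$)
$\frac{F{\left(27 - -89 \right)} + \left(21616 - 19874\right)}{-16116 + 26283} = \frac{\left(27 - -89\right) \left(28 + 2 \left(27 - -89\right)^{2} + 57 \left(27 - -89\right)\right) + \left(21616 - 19874\right)}{-16116 + 26283} = \frac{\left(27 + 89\right) \left(28 + 2 \left(27 + 89\right)^{2} + 57 \left(27 + 89\right)\right) + 1742}{10167} = \left(116 \left(28 + 2 \cdot 116^{2} + 57 \cdot 116\right) + 1742\right) \frac{1}{10167} = \left(116 \left(28 + 2 \cdot 13456 + 6612\right) + 1742\right) \frac{1}{10167} = \left(116 \left(28 + 26912 + 6612\right) + 1742\right) \frac{1}{10167} = \left(116 \cdot 33552 + 1742\right) \frac{1}{10167} = \left(3892032 + 1742\right) \frac{1}{10167} = 3893774 \cdot \frac{1}{10167} = \frac{3893774}{10167}$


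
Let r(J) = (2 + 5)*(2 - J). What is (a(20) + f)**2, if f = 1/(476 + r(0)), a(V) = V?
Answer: 96059601/240100 ≈ 400.08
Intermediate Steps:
r(J) = 14 - 7*J (r(J) = 7*(2 - J) = 14 - 7*J)
f = 1/490 (f = 1/(476 + (14 - 7*0)) = 1/(476 + (14 + 0)) = 1/(476 + 14) = 1/490 ≈ 0.0020408)
(a(20) + f)**2 = (20 + 1/490)**2 = (9801/490)**2 = 96059601/240100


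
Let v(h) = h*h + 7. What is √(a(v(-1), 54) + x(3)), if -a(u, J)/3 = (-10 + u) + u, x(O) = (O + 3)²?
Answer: 3*√2 ≈ 4.2426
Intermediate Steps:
x(O) = (3 + O)²
v(h) = 7 + h² (v(h) = h² + 7 = 7 + h²)
a(u, J) = 30 - 6*u (a(u, J) = -3*((-10 + u) + u) = -3*(-10 + 2*u) = 30 - 6*u)
√(a(v(-1), 54) + x(3)) = √((30 - 6*(7 + (-1)²)) + (3 + 3)²) = √((30 - 6*(7 + 1)) + 6²) = √((30 - 6*8) + 36) = √((30 - 48) + 36) = √(-18 + 36) = √18 = 3*√2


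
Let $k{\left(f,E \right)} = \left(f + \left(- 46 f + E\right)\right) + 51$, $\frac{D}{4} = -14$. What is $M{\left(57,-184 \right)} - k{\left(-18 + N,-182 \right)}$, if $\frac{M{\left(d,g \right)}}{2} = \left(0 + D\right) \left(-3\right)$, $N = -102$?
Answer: $-4933$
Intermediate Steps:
$D = -56$ ($D = 4 \left(-14\right) = -56$)
$M{\left(d,g \right)} = 336$ ($M{\left(d,g \right)} = 2 \left(0 - 56\right) \left(-3\right) = 2 \left(\left(-56\right) \left(-3\right)\right) = 2 \cdot 168 = 336$)
$k{\left(f,E \right)} = 51 + E - 45 f$ ($k{\left(f,E \right)} = \left(f + \left(E - 46 f\right)\right) + 51 = \left(E - 45 f\right) + 51 = 51 + E - 45 f$)
$M{\left(57,-184 \right)} - k{\left(-18 + N,-182 \right)} = 336 - \left(51 - 182 - 45 \left(-18 - 102\right)\right) = 336 - \left(51 - 182 - -5400\right) = 336 - \left(51 - 182 + 5400\right) = 336 - 5269 = -4933$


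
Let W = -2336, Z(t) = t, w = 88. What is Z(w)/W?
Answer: -11/292 ≈ -0.037671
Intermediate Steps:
Z(w)/W = 88/(-2336) = 88*(-1/2336) = -11/292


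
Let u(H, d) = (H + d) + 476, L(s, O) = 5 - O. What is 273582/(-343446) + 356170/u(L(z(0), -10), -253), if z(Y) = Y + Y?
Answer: 10188337442/6811679 ≈ 1495.7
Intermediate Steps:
z(Y) = 2*Y
u(H, d) = 476 + H + d
273582/(-343446) + 356170/u(L(z(0), -10), -253) = 273582/(-343446) + 356170/(476 + (5 - 1*(-10)) - 253) = 273582*(-1/343446) + 356170/(476 + (5 + 10) - 253) = -45597/57241 + 356170/(476 + 15 - 253) = -45597/57241 + 356170/238 = -45597/57241 + 356170*(1/238) = -45597/57241 + 178085/119 = 10188337442/6811679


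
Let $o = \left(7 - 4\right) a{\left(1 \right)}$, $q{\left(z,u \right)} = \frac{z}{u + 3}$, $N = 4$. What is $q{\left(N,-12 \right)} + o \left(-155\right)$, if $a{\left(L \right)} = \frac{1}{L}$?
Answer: $- \frac{4189}{9} \approx -465.44$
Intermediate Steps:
$q{\left(z,u \right)} = \frac{z}{3 + u}$
$o = 3$ ($o = \frac{7 - 4}{1} = 3 \cdot 1 = 3$)
$q{\left(N,-12 \right)} + o \left(-155\right) = \frac{4}{3 - 12} + 3 \left(-155\right) = \frac{4}{-9} - 465 = 4 \left(- \frac{1}{9}\right) - 465 = - \frac{4}{9} - 465 = - \frac{4189}{9}$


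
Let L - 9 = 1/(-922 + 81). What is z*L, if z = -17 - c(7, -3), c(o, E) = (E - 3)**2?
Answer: -401104/841 ≈ -476.94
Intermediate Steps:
c(o, E) = (-3 + E)**2
L = 7568/841 (L = 9 + 1/(-922 + 81) = 9 + 1/(-841) = 9 - 1/841 = 7568/841 ≈ 8.9988)
z = -53 (z = -17 - (-3 - 3)**2 = -17 - 1*(-6)**2 = -17 - 1*36 = -17 - 36 = -53)
z*L = -53*7568/841 = -401104/841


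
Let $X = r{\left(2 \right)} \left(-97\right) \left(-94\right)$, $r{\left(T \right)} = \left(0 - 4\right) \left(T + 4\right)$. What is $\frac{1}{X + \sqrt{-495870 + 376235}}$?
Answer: $- \frac{218832}{47887563859} - \frac{i \sqrt{119635}}{47887563859} \approx -4.5697 \cdot 10^{-6} - 7.2228 \cdot 10^{-9} i$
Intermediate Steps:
$r{\left(T \right)} = -16 - 4 T$ ($r{\left(T \right)} = - 4 \left(4 + T\right) = -16 - 4 T$)
$X = -218832$ ($X = \left(-16 - 8\right) \left(-97\right) \left(-94\right) = \left(-24\right) \left(-97\right) \left(-94\right) = 2328 \left(-94\right) = -218832$)
$\frac{1}{X + \sqrt{-495870 + 376235}} = \frac{1}{-218832 + \sqrt{-495870 + 376235}} = \frac{1}{-218832 + \sqrt{-119635}} = \frac{1}{-218832 + i \sqrt{119635}}$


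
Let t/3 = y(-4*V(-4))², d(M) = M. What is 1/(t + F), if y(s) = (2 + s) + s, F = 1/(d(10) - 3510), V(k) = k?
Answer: 3500/12137999 ≈ 0.00028835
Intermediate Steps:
F = -1/3500 (F = 1/(10 - 3510) = 1/(-3500) = -1/3500 ≈ -0.00028571)
y(s) = 2 + 2*s
t = 3468 (t = 3*(2 + 2*(-4*(-4)))² = 3*(2 + 2*16)² = 3*(2 + 32)² = 3*34² = 3*1156 = 3468)
1/(t + F) = 1/(3468 - 1/3500) = 1/(12137999/3500) = 3500/12137999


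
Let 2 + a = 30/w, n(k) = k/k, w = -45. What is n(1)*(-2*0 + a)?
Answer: -8/3 ≈ -2.6667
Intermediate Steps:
n(k) = 1
a = -8/3 (a = -2 + 30/(-45) = -2 + 30*(-1/45) = -2 - 2/3 = -8/3 ≈ -2.6667)
n(1)*(-2*0 + a) = 1*(-2*0 - 8/3) = 1*(0 - 8/3) = 1*(-8/3) = -8/3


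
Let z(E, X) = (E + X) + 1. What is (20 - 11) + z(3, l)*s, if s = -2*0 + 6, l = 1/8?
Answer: 135/4 ≈ 33.750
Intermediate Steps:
l = 1/8 ≈ 0.12500
z(E, X) = 1 + E + X
s = 6 (s = 0 + 6 = 6)
(20 - 11) + z(3, l)*s = (20 - 11) + (1 + 3 + 1/8)*6 = 9 + (33/8)*6 = 9 + 99/4 = 135/4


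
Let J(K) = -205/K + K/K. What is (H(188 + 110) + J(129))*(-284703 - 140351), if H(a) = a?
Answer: -16307621764/129 ≈ -1.2642e+8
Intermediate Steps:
J(K) = 1 - 205/K (J(K) = -205/K + 1 = 1 - 205/K)
(H(188 + 110) + J(129))*(-284703 - 140351) = ((188 + 110) + (-205 + 129)/129)*(-284703 - 140351) = (298 + (1/129)*(-76))*(-425054) = (298 - 76/129)*(-425054) = (38366/129)*(-425054) = -16307621764/129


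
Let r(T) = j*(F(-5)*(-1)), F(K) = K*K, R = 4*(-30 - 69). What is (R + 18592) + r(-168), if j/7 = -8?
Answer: 19596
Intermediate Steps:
R = -396 (R = 4*(-99) = -396)
F(K) = K²
j = -56 (j = 7*(-8) = -56)
r(T) = 1400 (r(T) = -56*(-5)²*(-1) = -1400*(-1) = -56*(-25) = 1400)
(R + 18592) + r(-168) = (-396 + 18592) + 1400 = 18196 + 1400 = 19596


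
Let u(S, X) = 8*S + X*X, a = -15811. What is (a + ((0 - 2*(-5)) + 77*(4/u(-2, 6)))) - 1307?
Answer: -85463/5 ≈ -17093.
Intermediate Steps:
u(S, X) = X² + 8*S (u(S, X) = 8*S + X² = X² + 8*S)
(a + ((0 - 2*(-5)) + 77*(4/u(-2, 6)))) - 1307 = (-15811 + ((0 - 2*(-5)) + 77*(4/(6² + 8*(-2))))) - 1307 = (-15811 + ((0 + 10) + 77*(4/(36 - 16)))) - 1307 = (-15811 + (10 + 77*(4/20))) - 1307 = (-15811 + (10 + 77*(4*(1/20)))) - 1307 = (-15811 + (10 + 77*(⅕))) - 1307 = (-15811 + (10 + 77/5)) - 1307 = (-15811 + 127/5) - 1307 = -78928/5 - 1307 = -85463/5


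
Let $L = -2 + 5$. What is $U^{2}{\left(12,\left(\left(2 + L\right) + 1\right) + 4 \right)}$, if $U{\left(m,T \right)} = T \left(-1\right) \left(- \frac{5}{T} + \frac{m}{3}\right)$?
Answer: $1225$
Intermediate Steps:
$L = 3$
$U{\left(m,T \right)} = - T \left(- \frac{5}{T} + \frac{m}{3}\right)$ ($U{\left(m,T \right)} = - T \left(- \frac{5}{T} + m \frac{1}{3}\right) = - T \left(- \frac{5}{T} + \frac{m}{3}\right)$)
$U^{2}{\left(12,\left(\left(2 + L\right) + 1\right) + 4 \right)} = \left(5 - \frac{1}{3} \left(\left(\left(2 + 3\right) + 1\right) + 4\right) 12\right)^{2} = \left(5 - \frac{1}{3} \left(\left(5 + 1\right) + 4\right) 12\right)^{2} = \left(5 - \frac{1}{3} \left(6 + 4\right) 12\right)^{2} = \left(5 - \frac{10}{3} \cdot 12\right)^{2} = \left(5 - 40\right)^{2} = \left(-35\right)^{2} = 1225$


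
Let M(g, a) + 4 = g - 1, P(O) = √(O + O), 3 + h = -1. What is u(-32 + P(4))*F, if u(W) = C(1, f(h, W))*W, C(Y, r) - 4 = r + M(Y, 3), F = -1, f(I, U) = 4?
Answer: 128 - 8*√2 ≈ 116.69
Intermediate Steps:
h = -4 (h = -3 - 1 = -4)
P(O) = √2*√O (P(O) = √(2*O) = √2*√O)
M(g, a) = -5 + g (M(g, a) = -4 + (g - 1) = -4 + (-1 + g) = -5 + g)
C(Y, r) = -1 + Y + r (C(Y, r) = 4 + (r + (-5 + Y)) = 4 + (-5 + Y + r) = -1 + Y + r)
u(W) = 4*W (u(W) = (-1 + 1 + 4)*W = 4*W)
u(-32 + P(4))*F = (4*(-32 + √2*√4))*(-1) = (4*(-32 + √2*2))*(-1) = (4*(-32 + 2*√2))*(-1) = (-128 + 8*√2)*(-1) = 128 - 8*√2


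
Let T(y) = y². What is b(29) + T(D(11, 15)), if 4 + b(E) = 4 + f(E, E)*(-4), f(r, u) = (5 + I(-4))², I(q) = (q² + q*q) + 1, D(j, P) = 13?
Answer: -5607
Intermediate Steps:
I(q) = 1 + 2*q² (I(q) = (q² + q²) + 1 = 2*q² + 1 = 1 + 2*q²)
f(r, u) = 1444 (f(r, u) = (5 + (1 + 2*(-4)²))² = (5 + (1 + 2*16))² = (5 + (1 + 32))² = (5 + 33)² = 38² = 1444)
b(E) = -5776 (b(E) = -4 + (4 + 1444*(-4)) = -4 + (4 - 5776) = -4 - 5772 = -5776)
b(29) + T(D(11, 15)) = -5776 + 13² = -5776 + 169 = -5607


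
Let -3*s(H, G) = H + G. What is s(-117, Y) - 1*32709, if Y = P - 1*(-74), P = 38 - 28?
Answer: -32698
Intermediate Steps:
P = 10
Y = 84 (Y = 10 - 1*(-74) = 10 + 74 = 84)
s(H, G) = -G/3 - H/3 (s(H, G) = -(H + G)/3 = -(G + H)/3 = -G/3 - H/3)
s(-117, Y) - 1*32709 = (-1/3*84 - 1/3*(-117)) - 1*32709 = (-28 + 39) - 32709 = 11 - 32709 = -32698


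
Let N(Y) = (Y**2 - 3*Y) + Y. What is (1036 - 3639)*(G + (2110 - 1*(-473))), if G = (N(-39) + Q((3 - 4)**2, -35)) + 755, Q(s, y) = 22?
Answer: -12908277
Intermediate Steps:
N(Y) = Y**2 - 2*Y
G = 2376 (G = (-39*(-2 - 39) + 22) + 755 = (-39*(-41) + 22) + 755 = (1599 + 22) + 755 = 1621 + 755 = 2376)
(1036 - 3639)*(G + (2110 - 1*(-473))) = (1036 - 3639)*(2376 + (2110 - 1*(-473))) = -2603*(2376 + (2110 + 473)) = -2603*(2376 + 2583) = -2603*4959 = -12908277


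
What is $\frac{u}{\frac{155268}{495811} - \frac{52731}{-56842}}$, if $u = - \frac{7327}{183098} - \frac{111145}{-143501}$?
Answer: $\frac{90650240337890020691}{153139526515163567451} \approx 0.59195$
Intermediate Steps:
$u = \frac{19298995383}{26274746098}$ ($u = \left(-7327\right) \frac{1}{183098} - - \frac{111145}{143501} = - \frac{7327}{183098} + \frac{111145}{143501} = \frac{19298995383}{26274746098} \approx 0.73451$)
$\frac{u}{\frac{155268}{495811} - \frac{52731}{-56842}} = \frac{19298995383}{26274746098 \left(\frac{155268}{495811} - \frac{52731}{-56842}\right)} = \frac{19298995383}{26274746098 \left(155268 \cdot \frac{1}{495811} - - \frac{52731}{56842}\right)} = \frac{19298995383}{26274746098 \left(\frac{155268}{495811} + \frac{52731}{56842}\right)} = \frac{19298995383}{26274746098 \cdot \frac{34970353497}{28182888862}} = \frac{19298995383}{26274746098} \cdot \frac{28182888862}{34970353497} = \frac{90650240337890020691}{153139526515163567451}$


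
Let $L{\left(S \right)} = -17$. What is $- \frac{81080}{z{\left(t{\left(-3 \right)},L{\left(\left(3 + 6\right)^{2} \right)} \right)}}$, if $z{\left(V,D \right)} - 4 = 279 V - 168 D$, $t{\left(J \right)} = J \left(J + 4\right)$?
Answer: $- \frac{81080}{2023} \approx -40.079$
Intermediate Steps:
$t{\left(J \right)} = J \left(4 + J\right)$
$z{\left(V,D \right)} = 4 - 168 D + 279 V$ ($z{\left(V,D \right)} = 4 - \left(- 279 V + 168 D\right) = 4 - 168 D + 279 V$)
$- \frac{81080}{z{\left(t{\left(-3 \right)},L{\left(\left(3 + 6\right)^{2} \right)} \right)}} = - \frac{81080}{4 - -2856 + 279 \left(- 3 \left(4 - 3\right)\right)} = - \frac{81080}{4 + 2856 + 279 \left(\left(-3\right) 1\right)} = - \frac{81080}{4 + 2856 + 279 \left(-3\right)} = - \frac{81080}{4 + 2856 - 837} = - \frac{81080}{2023}$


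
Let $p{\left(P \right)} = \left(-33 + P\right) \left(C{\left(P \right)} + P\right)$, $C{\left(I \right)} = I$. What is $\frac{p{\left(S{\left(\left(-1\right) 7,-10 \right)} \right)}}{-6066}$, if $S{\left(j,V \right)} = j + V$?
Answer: $- \frac{850}{3033} \approx -0.28025$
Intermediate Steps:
$S{\left(j,V \right)} = V + j$
$p{\left(P \right)} = 2 P \left(-33 + P\right)$ ($p{\left(P \right)} = \left(-33 + P\right) \left(P + P\right) = \left(-33 + P\right) 2 P = 2 P \left(-33 + P\right)$)
$\frac{p{\left(S{\left(\left(-1\right) 7,-10 \right)} \right)}}{-6066} = \frac{2 \left(-10 - 7\right) \left(-33 - 17\right)}{-6066} = 2 \left(-10 - 7\right) \left(-33 - 17\right) \left(- \frac{1}{6066}\right) = 2 \left(-17\right) \left(-33 - 17\right) \left(- \frac{1}{6066}\right) = 2 \left(-17\right) \left(-50\right) \left(- \frac{1}{6066}\right) = 1700 \left(- \frac{1}{6066}\right) = - \frac{850}{3033}$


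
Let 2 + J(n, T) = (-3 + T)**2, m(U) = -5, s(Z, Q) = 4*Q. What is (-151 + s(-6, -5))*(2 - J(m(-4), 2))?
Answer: -513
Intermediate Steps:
J(n, T) = -2 + (-3 + T)**2
(-151 + s(-6, -5))*(2 - J(m(-4), 2)) = (-151 + 4*(-5))*(2 - (-2 + (-3 + 2)**2)) = (-151 - 20)*(2 - (-2 + (-1)**2)) = -171*(2 - (-2 + 1)) = -171*(2 - 1*(-1)) = -171*(2 + 1) = -171*3 = -513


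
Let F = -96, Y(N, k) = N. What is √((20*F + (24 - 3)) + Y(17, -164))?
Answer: I*√1882 ≈ 43.382*I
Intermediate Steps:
√((20*F + (24 - 3)) + Y(17, -164)) = √((20*(-96) + (24 - 3)) + 17) = √((-1920 + 21) + 17) = √(-1899 + 17) = √(-1882) = I*√1882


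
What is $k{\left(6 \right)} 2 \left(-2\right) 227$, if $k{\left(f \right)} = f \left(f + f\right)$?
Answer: $-65376$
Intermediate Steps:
$k{\left(f \right)} = 2 f^{2}$ ($k{\left(f \right)} = f 2 f = 2 f^{2}$)
$k{\left(6 \right)} 2 \left(-2\right) 227 = 2 \cdot 6^{2} \cdot 2 \left(-2\right) 227 = 2 \cdot 36 \cdot 2 \left(-2\right) 227 = 72 \cdot 2 \left(-2\right) 227 = 144 \left(-2\right) 227 = \left(-288\right) 227 = -65376$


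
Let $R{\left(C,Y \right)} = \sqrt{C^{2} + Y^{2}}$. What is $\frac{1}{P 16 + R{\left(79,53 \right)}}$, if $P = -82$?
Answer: $- \frac{656}{856147} - \frac{5 \sqrt{362}}{1712294} \approx -0.00082178$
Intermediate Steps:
$\frac{1}{P 16 + R{\left(79,53 \right)}} = \frac{1}{\left(-82\right) 16 + \sqrt{79^{2} + 53^{2}}} = \frac{1}{-1312 + \sqrt{6241 + 2809}} = \frac{1}{-1312 + \sqrt{9050}} = \frac{1}{-1312 + 5 \sqrt{362}}$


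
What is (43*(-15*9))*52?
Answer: -301860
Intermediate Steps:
(43*(-15*9))*52 = (43*(-135))*52 = -5805*52 = -301860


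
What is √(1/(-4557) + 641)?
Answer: 2*√67914087/651 ≈ 25.318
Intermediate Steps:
√(1/(-4557) + 641) = √(-1/4557 + 641) = √(2921036/4557) = 2*√67914087/651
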